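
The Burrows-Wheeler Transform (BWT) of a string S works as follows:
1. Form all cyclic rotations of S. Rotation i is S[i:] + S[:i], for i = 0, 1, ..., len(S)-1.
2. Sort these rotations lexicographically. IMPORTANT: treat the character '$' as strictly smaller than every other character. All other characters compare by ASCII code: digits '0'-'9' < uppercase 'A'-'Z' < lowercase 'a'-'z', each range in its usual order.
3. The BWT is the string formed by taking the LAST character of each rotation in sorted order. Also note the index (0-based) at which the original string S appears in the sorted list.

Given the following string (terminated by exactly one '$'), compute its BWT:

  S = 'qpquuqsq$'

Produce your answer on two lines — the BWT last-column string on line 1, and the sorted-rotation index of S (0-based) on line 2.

Answer: qqs$upquq
3

Derivation:
All 9 rotations (rotation i = S[i:]+S[:i]):
  rot[0] = qpquuqsq$
  rot[1] = pquuqsq$q
  rot[2] = quuqsq$qp
  rot[3] = uuqsq$qpq
  rot[4] = uqsq$qpqu
  rot[5] = qsq$qpquu
  rot[6] = sq$qpquuq
  rot[7] = q$qpquuqs
  rot[8] = $qpquuqsq
Sorted (with $ < everything):
  sorted[0] = $qpquuqsq  (last char: 'q')
  sorted[1] = pquuqsq$q  (last char: 'q')
  sorted[2] = q$qpquuqs  (last char: 's')
  sorted[3] = qpquuqsq$  (last char: '$')
  sorted[4] = qsq$qpquu  (last char: 'u')
  sorted[5] = quuqsq$qp  (last char: 'p')
  sorted[6] = sq$qpquuq  (last char: 'q')
  sorted[7] = uqsq$qpqu  (last char: 'u')
  sorted[8] = uuqsq$qpq  (last char: 'q')
Last column: qqs$upquq
Original string S is at sorted index 3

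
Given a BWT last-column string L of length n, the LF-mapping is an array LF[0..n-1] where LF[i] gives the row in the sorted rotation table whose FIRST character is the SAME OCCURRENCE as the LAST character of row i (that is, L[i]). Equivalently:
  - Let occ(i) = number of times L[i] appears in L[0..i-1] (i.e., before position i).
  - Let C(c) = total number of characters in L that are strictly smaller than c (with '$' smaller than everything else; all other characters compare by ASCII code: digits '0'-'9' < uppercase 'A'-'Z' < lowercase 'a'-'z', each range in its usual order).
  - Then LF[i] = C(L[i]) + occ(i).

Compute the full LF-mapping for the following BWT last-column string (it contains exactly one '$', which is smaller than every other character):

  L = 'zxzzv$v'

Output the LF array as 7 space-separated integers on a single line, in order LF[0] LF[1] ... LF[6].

Answer: 4 3 5 6 1 0 2

Derivation:
Char counts: '$':1, 'v':2, 'x':1, 'z':3
C (first-col start): C('$')=0, C('v')=1, C('x')=3, C('z')=4
L[0]='z': occ=0, LF[0]=C('z')+0=4+0=4
L[1]='x': occ=0, LF[1]=C('x')+0=3+0=3
L[2]='z': occ=1, LF[2]=C('z')+1=4+1=5
L[3]='z': occ=2, LF[3]=C('z')+2=4+2=6
L[4]='v': occ=0, LF[4]=C('v')+0=1+0=1
L[5]='$': occ=0, LF[5]=C('$')+0=0+0=0
L[6]='v': occ=1, LF[6]=C('v')+1=1+1=2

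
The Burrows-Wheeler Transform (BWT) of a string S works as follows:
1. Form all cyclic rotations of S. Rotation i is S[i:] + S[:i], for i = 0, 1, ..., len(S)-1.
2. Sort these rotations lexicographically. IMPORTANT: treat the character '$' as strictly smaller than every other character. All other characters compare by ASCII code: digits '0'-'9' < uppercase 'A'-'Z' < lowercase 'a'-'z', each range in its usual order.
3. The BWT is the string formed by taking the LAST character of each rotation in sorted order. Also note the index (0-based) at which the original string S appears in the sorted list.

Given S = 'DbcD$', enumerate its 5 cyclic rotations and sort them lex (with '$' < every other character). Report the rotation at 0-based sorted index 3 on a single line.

All 5 rotations (rotation i = S[i:]+S[:i]):
  rot[0] = DbcD$
  rot[1] = bcD$D
  rot[2] = cD$Db
  rot[3] = D$Dbc
  rot[4] = $DbcD
Sorted (with $ < everything):
  sorted[0] = $DbcD
  sorted[1] = D$Dbc
  sorted[2] = DbcD$
  sorted[3] = bcD$D
  sorted[4] = cD$Db
sorted[3] = bcD$D

Answer: bcD$D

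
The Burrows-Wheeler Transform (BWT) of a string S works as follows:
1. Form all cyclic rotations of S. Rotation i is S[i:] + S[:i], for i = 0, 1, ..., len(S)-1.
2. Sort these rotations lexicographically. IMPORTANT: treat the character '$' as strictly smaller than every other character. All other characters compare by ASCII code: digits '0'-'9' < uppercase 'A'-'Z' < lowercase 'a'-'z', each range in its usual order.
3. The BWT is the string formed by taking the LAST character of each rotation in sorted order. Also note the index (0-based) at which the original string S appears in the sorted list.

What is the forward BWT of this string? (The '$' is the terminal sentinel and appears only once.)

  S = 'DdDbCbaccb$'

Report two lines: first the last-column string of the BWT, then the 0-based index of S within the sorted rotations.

Answer: bbd$bcDCcaD
3

Derivation:
All 11 rotations (rotation i = S[i:]+S[:i]):
  rot[0] = DdDbCbaccb$
  rot[1] = dDbCbaccb$D
  rot[2] = DbCbaccb$Dd
  rot[3] = bCbaccb$DdD
  rot[4] = Cbaccb$DdDb
  rot[5] = baccb$DdDbC
  rot[6] = accb$DdDbCb
  rot[7] = ccb$DdDbCba
  rot[8] = cb$DdDbCbac
  rot[9] = b$DdDbCbacc
  rot[10] = $DdDbCbaccb
Sorted (with $ < everything):
  sorted[0] = $DdDbCbaccb  (last char: 'b')
  sorted[1] = Cbaccb$DdDb  (last char: 'b')
  sorted[2] = DbCbaccb$Dd  (last char: 'd')
  sorted[3] = DdDbCbaccb$  (last char: '$')
  sorted[4] = accb$DdDbCb  (last char: 'b')
  sorted[5] = b$DdDbCbacc  (last char: 'c')
  sorted[6] = bCbaccb$DdD  (last char: 'D')
  sorted[7] = baccb$DdDbC  (last char: 'C')
  sorted[8] = cb$DdDbCbac  (last char: 'c')
  sorted[9] = ccb$DdDbCba  (last char: 'a')
  sorted[10] = dDbCbaccb$D  (last char: 'D')
Last column: bbd$bcDCcaD
Original string S is at sorted index 3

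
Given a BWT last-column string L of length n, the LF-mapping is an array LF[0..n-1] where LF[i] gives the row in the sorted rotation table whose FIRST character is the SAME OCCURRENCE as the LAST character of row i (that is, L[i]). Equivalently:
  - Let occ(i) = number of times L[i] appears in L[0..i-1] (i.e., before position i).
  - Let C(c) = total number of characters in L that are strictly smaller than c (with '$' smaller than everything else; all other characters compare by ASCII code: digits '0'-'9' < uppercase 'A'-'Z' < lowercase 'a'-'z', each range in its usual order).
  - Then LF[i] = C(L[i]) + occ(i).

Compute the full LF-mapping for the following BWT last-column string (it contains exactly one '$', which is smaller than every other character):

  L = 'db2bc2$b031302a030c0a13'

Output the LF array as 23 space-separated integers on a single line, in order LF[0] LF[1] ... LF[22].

Char counts: '$':1, '0':5, '1':2, '2':3, '3':4, 'a':2, 'b':3, 'c':2, 'd':1
C (first-col start): C('$')=0, C('0')=1, C('1')=6, C('2')=8, C('3')=11, C('a')=15, C('b')=17, C('c')=20, C('d')=22
L[0]='d': occ=0, LF[0]=C('d')+0=22+0=22
L[1]='b': occ=0, LF[1]=C('b')+0=17+0=17
L[2]='2': occ=0, LF[2]=C('2')+0=8+0=8
L[3]='b': occ=1, LF[3]=C('b')+1=17+1=18
L[4]='c': occ=0, LF[4]=C('c')+0=20+0=20
L[5]='2': occ=1, LF[5]=C('2')+1=8+1=9
L[6]='$': occ=0, LF[6]=C('$')+0=0+0=0
L[7]='b': occ=2, LF[7]=C('b')+2=17+2=19
L[8]='0': occ=0, LF[8]=C('0')+0=1+0=1
L[9]='3': occ=0, LF[9]=C('3')+0=11+0=11
L[10]='1': occ=0, LF[10]=C('1')+0=6+0=6
L[11]='3': occ=1, LF[11]=C('3')+1=11+1=12
L[12]='0': occ=1, LF[12]=C('0')+1=1+1=2
L[13]='2': occ=2, LF[13]=C('2')+2=8+2=10
L[14]='a': occ=0, LF[14]=C('a')+0=15+0=15
L[15]='0': occ=2, LF[15]=C('0')+2=1+2=3
L[16]='3': occ=2, LF[16]=C('3')+2=11+2=13
L[17]='0': occ=3, LF[17]=C('0')+3=1+3=4
L[18]='c': occ=1, LF[18]=C('c')+1=20+1=21
L[19]='0': occ=4, LF[19]=C('0')+4=1+4=5
L[20]='a': occ=1, LF[20]=C('a')+1=15+1=16
L[21]='1': occ=1, LF[21]=C('1')+1=6+1=7
L[22]='3': occ=3, LF[22]=C('3')+3=11+3=14

Answer: 22 17 8 18 20 9 0 19 1 11 6 12 2 10 15 3 13 4 21 5 16 7 14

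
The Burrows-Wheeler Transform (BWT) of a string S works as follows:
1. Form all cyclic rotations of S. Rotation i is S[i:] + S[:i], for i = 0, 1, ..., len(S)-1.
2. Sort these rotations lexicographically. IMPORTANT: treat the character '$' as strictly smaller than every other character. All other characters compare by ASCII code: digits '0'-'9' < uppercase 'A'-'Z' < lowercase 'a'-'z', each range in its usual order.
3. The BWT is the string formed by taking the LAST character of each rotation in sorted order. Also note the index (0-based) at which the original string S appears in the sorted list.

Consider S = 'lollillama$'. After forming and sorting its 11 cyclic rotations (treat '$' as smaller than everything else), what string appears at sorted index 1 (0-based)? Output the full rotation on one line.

Answer: a$lollillam

Derivation:
All 11 rotations (rotation i = S[i:]+S[:i]):
  rot[0] = lollillama$
  rot[1] = ollillama$l
  rot[2] = llillama$lo
  rot[3] = lillama$lol
  rot[4] = illama$loll
  rot[5] = llama$lolli
  rot[6] = lama$lollil
  rot[7] = ama$lollill
  rot[8] = ma$lollilla
  rot[9] = a$lollillam
  rot[10] = $lollillama
Sorted (with $ < everything):
  sorted[0] = $lollillama
  sorted[1] = a$lollillam
  sorted[2] = ama$lollill
  sorted[3] = illama$loll
  sorted[4] = lama$lollil
  sorted[5] = lillama$lol
  sorted[6] = llama$lolli
  sorted[7] = llillama$lo
  sorted[8] = lollillama$
  sorted[9] = ma$lollilla
  sorted[10] = ollillama$l
sorted[1] = a$lollillam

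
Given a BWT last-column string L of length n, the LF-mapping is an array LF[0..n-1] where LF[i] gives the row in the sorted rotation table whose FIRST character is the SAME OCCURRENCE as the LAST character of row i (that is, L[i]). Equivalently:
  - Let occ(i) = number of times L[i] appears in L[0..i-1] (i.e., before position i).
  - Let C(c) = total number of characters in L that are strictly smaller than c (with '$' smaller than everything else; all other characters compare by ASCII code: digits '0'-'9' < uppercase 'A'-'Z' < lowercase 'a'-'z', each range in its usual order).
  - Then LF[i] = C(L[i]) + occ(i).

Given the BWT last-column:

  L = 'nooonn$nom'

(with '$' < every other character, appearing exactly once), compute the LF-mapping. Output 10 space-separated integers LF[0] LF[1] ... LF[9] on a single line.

Char counts: '$':1, 'm':1, 'n':4, 'o':4
C (first-col start): C('$')=0, C('m')=1, C('n')=2, C('o')=6
L[0]='n': occ=0, LF[0]=C('n')+0=2+0=2
L[1]='o': occ=0, LF[1]=C('o')+0=6+0=6
L[2]='o': occ=1, LF[2]=C('o')+1=6+1=7
L[3]='o': occ=2, LF[3]=C('o')+2=6+2=8
L[4]='n': occ=1, LF[4]=C('n')+1=2+1=3
L[5]='n': occ=2, LF[5]=C('n')+2=2+2=4
L[6]='$': occ=0, LF[6]=C('$')+0=0+0=0
L[7]='n': occ=3, LF[7]=C('n')+3=2+3=5
L[8]='o': occ=3, LF[8]=C('o')+3=6+3=9
L[9]='m': occ=0, LF[9]=C('m')+0=1+0=1

Answer: 2 6 7 8 3 4 0 5 9 1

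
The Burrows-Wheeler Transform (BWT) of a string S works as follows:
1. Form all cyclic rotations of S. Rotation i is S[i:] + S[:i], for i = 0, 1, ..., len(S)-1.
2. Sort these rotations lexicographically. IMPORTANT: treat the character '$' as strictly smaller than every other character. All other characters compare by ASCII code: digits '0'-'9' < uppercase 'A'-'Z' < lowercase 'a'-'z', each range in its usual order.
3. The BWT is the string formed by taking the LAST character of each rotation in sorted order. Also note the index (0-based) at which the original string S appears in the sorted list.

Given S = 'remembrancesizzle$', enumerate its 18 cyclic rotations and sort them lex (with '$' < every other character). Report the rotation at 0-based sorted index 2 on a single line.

Answer: brancesizzle$remem

Derivation:
All 18 rotations (rotation i = S[i:]+S[:i]):
  rot[0] = remembrancesizzle$
  rot[1] = emembrancesizzle$r
  rot[2] = membrancesizzle$re
  rot[3] = embrancesizzle$rem
  rot[4] = mbrancesizzle$reme
  rot[5] = brancesizzle$remem
  rot[6] = rancesizzle$rememb
  rot[7] = ancesizzle$remembr
  rot[8] = ncesizzle$remembra
  rot[9] = cesizzle$remembran
  rot[10] = esizzle$remembranc
  rot[11] = sizzle$remembrance
  rot[12] = izzle$remembrances
  rot[13] = zzle$remembrancesi
  rot[14] = zle$remembrancesiz
  rot[15] = le$remembrancesizz
  rot[16] = e$remembrancesizzl
  rot[17] = $remembrancesizzle
Sorted (with $ < everything):
  sorted[0] = $remembrancesizzle
  sorted[1] = ancesizzle$remembr
  sorted[2] = brancesizzle$remem
  sorted[3] = cesizzle$remembran
  sorted[4] = e$remembrancesizzl
  sorted[5] = embrancesizzle$rem
  sorted[6] = emembrancesizzle$r
  sorted[7] = esizzle$remembranc
  sorted[8] = izzle$remembrances
  sorted[9] = le$remembrancesizz
  sorted[10] = mbrancesizzle$reme
  sorted[11] = membrancesizzle$re
  sorted[12] = ncesizzle$remembra
  sorted[13] = rancesizzle$rememb
  sorted[14] = remembrancesizzle$
  sorted[15] = sizzle$remembrance
  sorted[16] = zle$remembrancesiz
  sorted[17] = zzle$remembrancesi
sorted[2] = brancesizzle$remem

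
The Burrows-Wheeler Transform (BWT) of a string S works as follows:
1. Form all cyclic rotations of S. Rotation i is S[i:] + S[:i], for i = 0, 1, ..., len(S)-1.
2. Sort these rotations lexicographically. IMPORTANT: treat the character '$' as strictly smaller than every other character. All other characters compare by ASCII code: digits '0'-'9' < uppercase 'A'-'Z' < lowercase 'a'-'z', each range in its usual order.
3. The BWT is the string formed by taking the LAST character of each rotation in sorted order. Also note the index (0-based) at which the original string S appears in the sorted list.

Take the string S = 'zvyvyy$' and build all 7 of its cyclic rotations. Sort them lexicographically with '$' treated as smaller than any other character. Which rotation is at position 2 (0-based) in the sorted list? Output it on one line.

Answer: vyy$zvy

Derivation:
All 7 rotations (rotation i = S[i:]+S[:i]):
  rot[0] = zvyvyy$
  rot[1] = vyvyy$z
  rot[2] = yvyy$zv
  rot[3] = vyy$zvy
  rot[4] = yy$zvyv
  rot[5] = y$zvyvy
  rot[6] = $zvyvyy
Sorted (with $ < everything):
  sorted[0] = $zvyvyy
  sorted[1] = vyvyy$z
  sorted[2] = vyy$zvy
  sorted[3] = y$zvyvy
  sorted[4] = yvyy$zv
  sorted[5] = yy$zvyv
  sorted[6] = zvyvyy$
sorted[2] = vyy$zvy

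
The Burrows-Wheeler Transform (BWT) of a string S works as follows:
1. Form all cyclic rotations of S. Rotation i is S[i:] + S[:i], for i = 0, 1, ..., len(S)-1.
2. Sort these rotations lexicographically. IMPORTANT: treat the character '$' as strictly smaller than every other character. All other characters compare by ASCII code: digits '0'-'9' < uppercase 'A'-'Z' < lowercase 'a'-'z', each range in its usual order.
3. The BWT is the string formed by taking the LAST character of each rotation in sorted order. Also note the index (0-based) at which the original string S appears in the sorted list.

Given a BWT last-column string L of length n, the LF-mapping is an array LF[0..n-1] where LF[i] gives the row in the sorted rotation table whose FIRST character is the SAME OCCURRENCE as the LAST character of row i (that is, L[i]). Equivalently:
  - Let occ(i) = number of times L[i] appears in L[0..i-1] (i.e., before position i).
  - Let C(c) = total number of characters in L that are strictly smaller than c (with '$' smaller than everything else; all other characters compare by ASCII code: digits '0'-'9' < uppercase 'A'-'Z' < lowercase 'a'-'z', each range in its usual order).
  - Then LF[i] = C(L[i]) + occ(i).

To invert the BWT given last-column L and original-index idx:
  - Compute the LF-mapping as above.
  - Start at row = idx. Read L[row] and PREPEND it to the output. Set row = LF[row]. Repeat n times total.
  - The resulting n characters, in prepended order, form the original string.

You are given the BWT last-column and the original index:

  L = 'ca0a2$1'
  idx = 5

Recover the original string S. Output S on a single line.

LF mapping: 6 4 1 5 3 0 2
Walk LF starting at row 5, prepending L[row]:
  step 1: row=5, L[5]='$', prepend. Next row=LF[5]=0
  step 2: row=0, L[0]='c', prepend. Next row=LF[0]=6
  step 3: row=6, L[6]='1', prepend. Next row=LF[6]=2
  step 4: row=2, L[2]='0', prepend. Next row=LF[2]=1
  step 5: row=1, L[1]='a', prepend. Next row=LF[1]=4
  step 6: row=4, L[4]='2', prepend. Next row=LF[4]=3
  step 7: row=3, L[3]='a', prepend. Next row=LF[3]=5
Reversed output: a2a01c$

Answer: a2a01c$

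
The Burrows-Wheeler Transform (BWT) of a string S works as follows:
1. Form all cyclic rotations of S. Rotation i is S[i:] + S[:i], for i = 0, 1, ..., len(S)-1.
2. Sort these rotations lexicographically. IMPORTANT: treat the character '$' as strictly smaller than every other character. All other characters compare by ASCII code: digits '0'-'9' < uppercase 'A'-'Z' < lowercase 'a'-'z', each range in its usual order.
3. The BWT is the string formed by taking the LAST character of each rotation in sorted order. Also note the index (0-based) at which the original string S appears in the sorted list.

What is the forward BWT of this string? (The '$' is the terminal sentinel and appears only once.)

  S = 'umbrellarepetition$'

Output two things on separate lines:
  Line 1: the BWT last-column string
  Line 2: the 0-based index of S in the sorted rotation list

All 19 rotations (rotation i = S[i:]+S[:i]):
  rot[0] = umbrellarepetition$
  rot[1] = mbrellarepetition$u
  rot[2] = brellarepetition$um
  rot[3] = rellarepetition$umb
  rot[4] = ellarepetition$umbr
  rot[5] = llarepetition$umbre
  rot[6] = larepetition$umbrel
  rot[7] = arepetition$umbrell
  rot[8] = repetition$umbrella
  rot[9] = epetition$umbrellar
  rot[10] = petition$umbrellare
  rot[11] = etition$umbrellarep
  rot[12] = tition$umbrellarepe
  rot[13] = ition$umbrellarepet
  rot[14] = tion$umbrellarepeti
  rot[15] = ion$umbrellarepetit
  rot[16] = on$umbrellarepetiti
  rot[17] = n$umbrellarepetitio
  rot[18] = $umbrellarepetition
Sorted (with $ < everything):
  sorted[0] = $umbrellarepetition  (last char: 'n')
  sorted[1] = arepetition$umbrell  (last char: 'l')
  sorted[2] = brellarepetition$um  (last char: 'm')
  sorted[3] = ellarepetition$umbr  (last char: 'r')
  sorted[4] = epetition$umbrellar  (last char: 'r')
  sorted[5] = etition$umbrellarep  (last char: 'p')
  sorted[6] = ion$umbrellarepetit  (last char: 't')
  sorted[7] = ition$umbrellarepet  (last char: 't')
  sorted[8] = larepetition$umbrel  (last char: 'l')
  sorted[9] = llarepetition$umbre  (last char: 'e')
  sorted[10] = mbrellarepetition$u  (last char: 'u')
  sorted[11] = n$umbrellarepetitio  (last char: 'o')
  sorted[12] = on$umbrellarepetiti  (last char: 'i')
  sorted[13] = petition$umbrellare  (last char: 'e')
  sorted[14] = rellarepetition$umb  (last char: 'b')
  sorted[15] = repetition$umbrella  (last char: 'a')
  sorted[16] = tion$umbrellarepeti  (last char: 'i')
  sorted[17] = tition$umbrellarepe  (last char: 'e')
  sorted[18] = umbrellarepetition$  (last char: '$')
Last column: nlmrrpttleuoiebaie$
Original string S is at sorted index 18

Answer: nlmrrpttleuoiebaie$
18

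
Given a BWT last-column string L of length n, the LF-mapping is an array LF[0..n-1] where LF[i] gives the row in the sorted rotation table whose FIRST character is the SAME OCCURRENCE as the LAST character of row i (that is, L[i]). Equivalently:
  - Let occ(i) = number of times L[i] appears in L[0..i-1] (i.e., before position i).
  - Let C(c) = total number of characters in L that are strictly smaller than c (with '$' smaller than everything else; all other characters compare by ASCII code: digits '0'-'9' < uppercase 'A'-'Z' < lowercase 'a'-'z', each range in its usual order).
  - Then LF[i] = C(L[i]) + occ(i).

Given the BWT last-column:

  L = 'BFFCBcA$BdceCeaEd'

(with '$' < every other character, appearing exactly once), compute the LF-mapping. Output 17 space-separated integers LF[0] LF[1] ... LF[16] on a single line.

Char counts: '$':1, 'A':1, 'B':3, 'C':2, 'E':1, 'F':2, 'a':1, 'c':2, 'd':2, 'e':2
C (first-col start): C('$')=0, C('A')=1, C('B')=2, C('C')=5, C('E')=7, C('F')=8, C('a')=10, C('c')=11, C('d')=13, C('e')=15
L[0]='B': occ=0, LF[0]=C('B')+0=2+0=2
L[1]='F': occ=0, LF[1]=C('F')+0=8+0=8
L[2]='F': occ=1, LF[2]=C('F')+1=8+1=9
L[3]='C': occ=0, LF[3]=C('C')+0=5+0=5
L[4]='B': occ=1, LF[4]=C('B')+1=2+1=3
L[5]='c': occ=0, LF[5]=C('c')+0=11+0=11
L[6]='A': occ=0, LF[6]=C('A')+0=1+0=1
L[7]='$': occ=0, LF[7]=C('$')+0=0+0=0
L[8]='B': occ=2, LF[8]=C('B')+2=2+2=4
L[9]='d': occ=0, LF[9]=C('d')+0=13+0=13
L[10]='c': occ=1, LF[10]=C('c')+1=11+1=12
L[11]='e': occ=0, LF[11]=C('e')+0=15+0=15
L[12]='C': occ=1, LF[12]=C('C')+1=5+1=6
L[13]='e': occ=1, LF[13]=C('e')+1=15+1=16
L[14]='a': occ=0, LF[14]=C('a')+0=10+0=10
L[15]='E': occ=0, LF[15]=C('E')+0=7+0=7
L[16]='d': occ=1, LF[16]=C('d')+1=13+1=14

Answer: 2 8 9 5 3 11 1 0 4 13 12 15 6 16 10 7 14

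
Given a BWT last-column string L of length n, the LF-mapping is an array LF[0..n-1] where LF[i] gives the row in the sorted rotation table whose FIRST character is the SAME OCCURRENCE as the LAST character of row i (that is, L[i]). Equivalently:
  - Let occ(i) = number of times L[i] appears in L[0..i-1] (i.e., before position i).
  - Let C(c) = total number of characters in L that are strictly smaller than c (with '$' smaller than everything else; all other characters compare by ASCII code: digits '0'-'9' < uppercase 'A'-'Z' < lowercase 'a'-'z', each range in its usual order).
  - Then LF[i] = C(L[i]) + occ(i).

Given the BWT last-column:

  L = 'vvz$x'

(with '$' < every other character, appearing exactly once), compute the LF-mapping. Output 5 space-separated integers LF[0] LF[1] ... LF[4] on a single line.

Char counts: '$':1, 'v':2, 'x':1, 'z':1
C (first-col start): C('$')=0, C('v')=1, C('x')=3, C('z')=4
L[0]='v': occ=0, LF[0]=C('v')+0=1+0=1
L[1]='v': occ=1, LF[1]=C('v')+1=1+1=2
L[2]='z': occ=0, LF[2]=C('z')+0=4+0=4
L[3]='$': occ=0, LF[3]=C('$')+0=0+0=0
L[4]='x': occ=0, LF[4]=C('x')+0=3+0=3

Answer: 1 2 4 0 3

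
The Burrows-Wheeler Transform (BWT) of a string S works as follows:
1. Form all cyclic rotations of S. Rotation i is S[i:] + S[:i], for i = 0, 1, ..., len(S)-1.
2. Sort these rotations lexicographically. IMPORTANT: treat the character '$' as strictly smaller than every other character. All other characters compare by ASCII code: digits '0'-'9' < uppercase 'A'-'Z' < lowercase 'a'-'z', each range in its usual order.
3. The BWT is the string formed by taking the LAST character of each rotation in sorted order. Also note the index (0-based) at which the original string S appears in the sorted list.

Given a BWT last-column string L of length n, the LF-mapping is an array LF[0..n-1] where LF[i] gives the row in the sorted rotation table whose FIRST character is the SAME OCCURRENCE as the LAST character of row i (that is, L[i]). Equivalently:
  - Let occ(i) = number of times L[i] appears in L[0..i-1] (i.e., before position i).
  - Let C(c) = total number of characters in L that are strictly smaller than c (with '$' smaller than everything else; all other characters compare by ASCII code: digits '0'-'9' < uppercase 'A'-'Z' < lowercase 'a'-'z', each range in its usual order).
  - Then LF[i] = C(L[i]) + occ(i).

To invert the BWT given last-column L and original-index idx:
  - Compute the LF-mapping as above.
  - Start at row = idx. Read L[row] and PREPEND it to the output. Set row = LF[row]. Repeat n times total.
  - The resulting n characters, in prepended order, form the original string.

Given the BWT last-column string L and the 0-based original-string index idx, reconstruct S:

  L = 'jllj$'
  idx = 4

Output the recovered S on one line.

Answer: ljlj$

Derivation:
LF mapping: 1 3 4 2 0
Walk LF starting at row 4, prepending L[row]:
  step 1: row=4, L[4]='$', prepend. Next row=LF[4]=0
  step 2: row=0, L[0]='j', prepend. Next row=LF[0]=1
  step 3: row=1, L[1]='l', prepend. Next row=LF[1]=3
  step 4: row=3, L[3]='j', prepend. Next row=LF[3]=2
  step 5: row=2, L[2]='l', prepend. Next row=LF[2]=4
Reversed output: ljlj$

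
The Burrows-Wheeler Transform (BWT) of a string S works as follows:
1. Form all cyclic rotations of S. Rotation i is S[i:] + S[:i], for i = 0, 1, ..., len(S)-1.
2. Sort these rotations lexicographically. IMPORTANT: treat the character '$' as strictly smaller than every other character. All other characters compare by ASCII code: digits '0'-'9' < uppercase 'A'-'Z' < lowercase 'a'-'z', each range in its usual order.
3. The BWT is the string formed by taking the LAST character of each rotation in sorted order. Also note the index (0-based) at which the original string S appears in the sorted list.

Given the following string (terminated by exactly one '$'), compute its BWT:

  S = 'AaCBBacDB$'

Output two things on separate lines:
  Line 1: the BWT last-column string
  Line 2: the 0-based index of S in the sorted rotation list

All 10 rotations (rotation i = S[i:]+S[:i]):
  rot[0] = AaCBBacDB$
  rot[1] = aCBBacDB$A
  rot[2] = CBBacDB$Aa
  rot[3] = BBacDB$AaC
  rot[4] = BacDB$AaCB
  rot[5] = acDB$AaCBB
  rot[6] = cDB$AaCBBa
  rot[7] = DB$AaCBBac
  rot[8] = B$AaCBBacD
  rot[9] = $AaCBBacDB
Sorted (with $ < everything):
  sorted[0] = $AaCBBacDB  (last char: 'B')
  sorted[1] = AaCBBacDB$  (last char: '$')
  sorted[2] = B$AaCBBacD  (last char: 'D')
  sorted[3] = BBacDB$AaC  (last char: 'C')
  sorted[4] = BacDB$AaCB  (last char: 'B')
  sorted[5] = CBBacDB$Aa  (last char: 'a')
  sorted[6] = DB$AaCBBac  (last char: 'c')
  sorted[7] = aCBBacDB$A  (last char: 'A')
  sorted[8] = acDB$AaCBB  (last char: 'B')
  sorted[9] = cDB$AaCBBa  (last char: 'a')
Last column: B$DCBacABa
Original string S is at sorted index 1

Answer: B$DCBacABa
1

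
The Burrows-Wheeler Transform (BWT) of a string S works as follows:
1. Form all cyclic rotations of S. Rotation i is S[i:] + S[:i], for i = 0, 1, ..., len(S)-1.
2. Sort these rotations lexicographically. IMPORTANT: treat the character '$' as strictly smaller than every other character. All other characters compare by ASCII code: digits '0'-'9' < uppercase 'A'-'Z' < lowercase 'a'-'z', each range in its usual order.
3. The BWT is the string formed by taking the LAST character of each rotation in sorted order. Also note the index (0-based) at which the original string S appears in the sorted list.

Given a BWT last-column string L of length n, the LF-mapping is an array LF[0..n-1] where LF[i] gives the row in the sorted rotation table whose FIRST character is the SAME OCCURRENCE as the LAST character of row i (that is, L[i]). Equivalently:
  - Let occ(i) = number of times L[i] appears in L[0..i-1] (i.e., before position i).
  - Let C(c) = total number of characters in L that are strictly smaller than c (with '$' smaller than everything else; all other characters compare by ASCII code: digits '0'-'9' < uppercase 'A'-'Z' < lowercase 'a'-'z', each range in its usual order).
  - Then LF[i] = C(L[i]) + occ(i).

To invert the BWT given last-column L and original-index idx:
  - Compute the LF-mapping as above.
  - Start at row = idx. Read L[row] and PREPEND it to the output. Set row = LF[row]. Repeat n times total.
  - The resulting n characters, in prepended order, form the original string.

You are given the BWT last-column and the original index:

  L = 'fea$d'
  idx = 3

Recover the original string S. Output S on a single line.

LF mapping: 4 3 1 0 2
Walk LF starting at row 3, prepending L[row]:
  step 1: row=3, L[3]='$', prepend. Next row=LF[3]=0
  step 2: row=0, L[0]='f', prepend. Next row=LF[0]=4
  step 3: row=4, L[4]='d', prepend. Next row=LF[4]=2
  step 4: row=2, L[2]='a', prepend. Next row=LF[2]=1
  step 5: row=1, L[1]='e', prepend. Next row=LF[1]=3
Reversed output: eadf$

Answer: eadf$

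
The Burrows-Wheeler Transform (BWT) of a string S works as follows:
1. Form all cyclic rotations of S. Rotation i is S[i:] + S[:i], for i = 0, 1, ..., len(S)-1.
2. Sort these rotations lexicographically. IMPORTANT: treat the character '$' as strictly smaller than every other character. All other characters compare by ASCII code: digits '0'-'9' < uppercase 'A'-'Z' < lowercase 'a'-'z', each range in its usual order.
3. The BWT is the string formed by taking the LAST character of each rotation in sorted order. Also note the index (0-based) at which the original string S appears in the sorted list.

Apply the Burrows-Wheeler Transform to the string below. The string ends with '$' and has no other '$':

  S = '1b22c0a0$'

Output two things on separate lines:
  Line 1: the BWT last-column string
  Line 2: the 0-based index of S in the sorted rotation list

Answer: 0ac$b2012
3

Derivation:
All 9 rotations (rotation i = S[i:]+S[:i]):
  rot[0] = 1b22c0a0$
  rot[1] = b22c0a0$1
  rot[2] = 22c0a0$1b
  rot[3] = 2c0a0$1b2
  rot[4] = c0a0$1b22
  rot[5] = 0a0$1b22c
  rot[6] = a0$1b22c0
  rot[7] = 0$1b22c0a
  rot[8] = $1b22c0a0
Sorted (with $ < everything):
  sorted[0] = $1b22c0a0  (last char: '0')
  sorted[1] = 0$1b22c0a  (last char: 'a')
  sorted[2] = 0a0$1b22c  (last char: 'c')
  sorted[3] = 1b22c0a0$  (last char: '$')
  sorted[4] = 22c0a0$1b  (last char: 'b')
  sorted[5] = 2c0a0$1b2  (last char: '2')
  sorted[6] = a0$1b22c0  (last char: '0')
  sorted[7] = b22c0a0$1  (last char: '1')
  sorted[8] = c0a0$1b22  (last char: '2')
Last column: 0ac$b2012
Original string S is at sorted index 3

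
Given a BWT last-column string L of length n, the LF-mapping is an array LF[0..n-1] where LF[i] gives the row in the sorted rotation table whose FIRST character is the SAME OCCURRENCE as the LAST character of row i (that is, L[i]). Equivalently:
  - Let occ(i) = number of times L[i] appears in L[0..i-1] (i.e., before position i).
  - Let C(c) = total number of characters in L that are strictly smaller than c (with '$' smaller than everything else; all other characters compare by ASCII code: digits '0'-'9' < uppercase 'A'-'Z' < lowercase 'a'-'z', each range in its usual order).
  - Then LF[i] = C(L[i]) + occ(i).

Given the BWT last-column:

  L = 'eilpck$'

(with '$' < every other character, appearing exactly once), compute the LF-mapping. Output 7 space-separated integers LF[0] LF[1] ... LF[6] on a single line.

Answer: 2 3 5 6 1 4 0

Derivation:
Char counts: '$':1, 'c':1, 'e':1, 'i':1, 'k':1, 'l':1, 'p':1
C (first-col start): C('$')=0, C('c')=1, C('e')=2, C('i')=3, C('k')=4, C('l')=5, C('p')=6
L[0]='e': occ=0, LF[0]=C('e')+0=2+0=2
L[1]='i': occ=0, LF[1]=C('i')+0=3+0=3
L[2]='l': occ=0, LF[2]=C('l')+0=5+0=5
L[3]='p': occ=0, LF[3]=C('p')+0=6+0=6
L[4]='c': occ=0, LF[4]=C('c')+0=1+0=1
L[5]='k': occ=0, LF[5]=C('k')+0=4+0=4
L[6]='$': occ=0, LF[6]=C('$')+0=0+0=0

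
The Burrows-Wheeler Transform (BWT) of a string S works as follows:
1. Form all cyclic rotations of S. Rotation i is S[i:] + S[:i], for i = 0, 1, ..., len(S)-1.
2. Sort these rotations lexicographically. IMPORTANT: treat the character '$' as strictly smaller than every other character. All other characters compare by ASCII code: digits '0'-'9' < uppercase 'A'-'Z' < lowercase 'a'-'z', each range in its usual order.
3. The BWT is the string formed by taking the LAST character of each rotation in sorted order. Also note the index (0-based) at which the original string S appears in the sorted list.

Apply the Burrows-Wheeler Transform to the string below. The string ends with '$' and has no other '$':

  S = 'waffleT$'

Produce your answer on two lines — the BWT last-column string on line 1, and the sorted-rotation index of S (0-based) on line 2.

Answer: Tewlaff$
7

Derivation:
All 8 rotations (rotation i = S[i:]+S[:i]):
  rot[0] = waffleT$
  rot[1] = affleT$w
  rot[2] = ffleT$wa
  rot[3] = fleT$waf
  rot[4] = leT$waff
  rot[5] = eT$waffl
  rot[6] = T$waffle
  rot[7] = $waffleT
Sorted (with $ < everything):
  sorted[0] = $waffleT  (last char: 'T')
  sorted[1] = T$waffle  (last char: 'e')
  sorted[2] = affleT$w  (last char: 'w')
  sorted[3] = eT$waffl  (last char: 'l')
  sorted[4] = ffleT$wa  (last char: 'a')
  sorted[5] = fleT$waf  (last char: 'f')
  sorted[6] = leT$waff  (last char: 'f')
  sorted[7] = waffleT$  (last char: '$')
Last column: Tewlaff$
Original string S is at sorted index 7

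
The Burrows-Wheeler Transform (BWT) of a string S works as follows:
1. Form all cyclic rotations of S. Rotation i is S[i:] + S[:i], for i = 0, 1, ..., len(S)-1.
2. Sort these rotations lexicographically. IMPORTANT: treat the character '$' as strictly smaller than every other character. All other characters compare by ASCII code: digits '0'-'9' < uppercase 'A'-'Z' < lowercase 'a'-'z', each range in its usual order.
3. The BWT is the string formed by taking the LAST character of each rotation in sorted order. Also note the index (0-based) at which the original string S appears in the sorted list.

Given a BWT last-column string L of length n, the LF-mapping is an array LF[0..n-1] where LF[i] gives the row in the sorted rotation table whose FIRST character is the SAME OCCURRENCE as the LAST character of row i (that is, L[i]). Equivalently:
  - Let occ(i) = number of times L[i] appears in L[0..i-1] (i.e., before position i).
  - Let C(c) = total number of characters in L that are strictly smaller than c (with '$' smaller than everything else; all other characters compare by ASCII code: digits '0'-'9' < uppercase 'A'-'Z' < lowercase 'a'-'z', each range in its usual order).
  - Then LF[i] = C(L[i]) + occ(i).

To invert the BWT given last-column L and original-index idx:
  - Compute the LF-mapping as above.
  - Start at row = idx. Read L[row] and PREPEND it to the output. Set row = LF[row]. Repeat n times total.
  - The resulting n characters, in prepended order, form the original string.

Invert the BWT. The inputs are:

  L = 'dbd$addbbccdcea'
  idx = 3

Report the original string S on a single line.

LF mapping: 9 3 10 0 1 11 12 4 5 6 7 13 8 14 2
Walk LF starting at row 3, prepending L[row]:
  step 1: row=3, L[3]='$', prepend. Next row=LF[3]=0
  step 2: row=0, L[0]='d', prepend. Next row=LF[0]=9
  step 3: row=9, L[9]='c', prepend. Next row=LF[9]=6
  step 4: row=6, L[6]='d', prepend. Next row=LF[6]=12
  step 5: row=12, L[12]='c', prepend. Next row=LF[12]=8
  step 6: row=8, L[8]='b', prepend. Next row=LF[8]=5
  step 7: row=5, L[5]='d', prepend. Next row=LF[5]=11
  step 8: row=11, L[11]='d', prepend. Next row=LF[11]=13
  step 9: row=13, L[13]='e', prepend. Next row=LF[13]=14
  step 10: row=14, L[14]='a', prepend. Next row=LF[14]=2
  step 11: row=2, L[2]='d', prepend. Next row=LF[2]=10
  step 12: row=10, L[10]='c', prepend. Next row=LF[10]=7
  step 13: row=7, L[7]='b', prepend. Next row=LF[7]=4
  step 14: row=4, L[4]='a', prepend. Next row=LF[4]=1
  step 15: row=1, L[1]='b', prepend. Next row=LF[1]=3
Reversed output: babcdaeddbcdcd$

Answer: babcdaeddbcdcd$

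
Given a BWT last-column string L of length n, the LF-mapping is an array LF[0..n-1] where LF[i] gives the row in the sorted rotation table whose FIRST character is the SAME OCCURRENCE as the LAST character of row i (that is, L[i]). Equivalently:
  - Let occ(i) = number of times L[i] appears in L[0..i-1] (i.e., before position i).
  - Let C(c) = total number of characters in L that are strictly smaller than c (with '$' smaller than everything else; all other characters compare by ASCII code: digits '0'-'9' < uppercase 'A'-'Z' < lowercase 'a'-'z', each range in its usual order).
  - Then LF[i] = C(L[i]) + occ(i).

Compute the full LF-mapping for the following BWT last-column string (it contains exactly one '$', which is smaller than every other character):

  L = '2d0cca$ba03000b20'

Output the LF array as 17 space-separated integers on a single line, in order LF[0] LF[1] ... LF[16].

Char counts: '$':1, '0':6, '2':2, '3':1, 'a':2, 'b':2, 'c':2, 'd':1
C (first-col start): C('$')=0, C('0')=1, C('2')=7, C('3')=9, C('a')=10, C('b')=12, C('c')=14, C('d')=16
L[0]='2': occ=0, LF[0]=C('2')+0=7+0=7
L[1]='d': occ=0, LF[1]=C('d')+0=16+0=16
L[2]='0': occ=0, LF[2]=C('0')+0=1+0=1
L[3]='c': occ=0, LF[3]=C('c')+0=14+0=14
L[4]='c': occ=1, LF[4]=C('c')+1=14+1=15
L[5]='a': occ=0, LF[5]=C('a')+0=10+0=10
L[6]='$': occ=0, LF[6]=C('$')+0=0+0=0
L[7]='b': occ=0, LF[7]=C('b')+0=12+0=12
L[8]='a': occ=1, LF[8]=C('a')+1=10+1=11
L[9]='0': occ=1, LF[9]=C('0')+1=1+1=2
L[10]='3': occ=0, LF[10]=C('3')+0=9+0=9
L[11]='0': occ=2, LF[11]=C('0')+2=1+2=3
L[12]='0': occ=3, LF[12]=C('0')+3=1+3=4
L[13]='0': occ=4, LF[13]=C('0')+4=1+4=5
L[14]='b': occ=1, LF[14]=C('b')+1=12+1=13
L[15]='2': occ=1, LF[15]=C('2')+1=7+1=8
L[16]='0': occ=5, LF[16]=C('0')+5=1+5=6

Answer: 7 16 1 14 15 10 0 12 11 2 9 3 4 5 13 8 6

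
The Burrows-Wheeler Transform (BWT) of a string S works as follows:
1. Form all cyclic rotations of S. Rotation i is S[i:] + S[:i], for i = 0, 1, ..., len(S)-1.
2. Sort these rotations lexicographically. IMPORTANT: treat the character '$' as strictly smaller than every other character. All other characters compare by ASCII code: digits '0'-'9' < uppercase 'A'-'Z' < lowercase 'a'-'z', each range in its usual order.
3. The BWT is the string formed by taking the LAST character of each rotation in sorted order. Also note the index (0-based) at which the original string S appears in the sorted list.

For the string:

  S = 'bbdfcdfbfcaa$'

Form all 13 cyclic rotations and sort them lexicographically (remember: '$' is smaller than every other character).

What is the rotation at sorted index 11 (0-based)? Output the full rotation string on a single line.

All 13 rotations (rotation i = S[i:]+S[:i]):
  rot[0] = bbdfcdfbfcaa$
  rot[1] = bdfcdfbfcaa$b
  rot[2] = dfcdfbfcaa$bb
  rot[3] = fcdfbfcaa$bbd
  rot[4] = cdfbfcaa$bbdf
  rot[5] = dfbfcaa$bbdfc
  rot[6] = fbfcaa$bbdfcd
  rot[7] = bfcaa$bbdfcdf
  rot[8] = fcaa$bbdfcdfb
  rot[9] = caa$bbdfcdfbf
  rot[10] = aa$bbdfcdfbfc
  rot[11] = a$bbdfcdfbfca
  rot[12] = $bbdfcdfbfcaa
Sorted (with $ < everything):
  sorted[0] = $bbdfcdfbfcaa
  sorted[1] = a$bbdfcdfbfca
  sorted[2] = aa$bbdfcdfbfc
  sorted[3] = bbdfcdfbfcaa$
  sorted[4] = bdfcdfbfcaa$b
  sorted[5] = bfcaa$bbdfcdf
  sorted[6] = caa$bbdfcdfbf
  sorted[7] = cdfbfcaa$bbdf
  sorted[8] = dfbfcaa$bbdfc
  sorted[9] = dfcdfbfcaa$bb
  sorted[10] = fbfcaa$bbdfcd
  sorted[11] = fcaa$bbdfcdfb
  sorted[12] = fcdfbfcaa$bbd
sorted[11] = fcaa$bbdfcdfb

Answer: fcaa$bbdfcdfb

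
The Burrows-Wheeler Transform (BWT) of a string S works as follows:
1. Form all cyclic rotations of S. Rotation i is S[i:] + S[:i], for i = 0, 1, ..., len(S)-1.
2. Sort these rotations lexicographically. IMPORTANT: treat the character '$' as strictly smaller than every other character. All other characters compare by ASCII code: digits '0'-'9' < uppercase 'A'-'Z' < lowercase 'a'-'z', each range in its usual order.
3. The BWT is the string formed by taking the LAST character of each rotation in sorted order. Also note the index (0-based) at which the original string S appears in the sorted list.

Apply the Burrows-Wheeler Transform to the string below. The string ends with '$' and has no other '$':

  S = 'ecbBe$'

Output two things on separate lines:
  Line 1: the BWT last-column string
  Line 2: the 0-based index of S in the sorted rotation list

All 6 rotations (rotation i = S[i:]+S[:i]):
  rot[0] = ecbBe$
  rot[1] = cbBe$e
  rot[2] = bBe$ec
  rot[3] = Be$ecb
  rot[4] = e$ecbB
  rot[5] = $ecbBe
Sorted (with $ < everything):
  sorted[0] = $ecbBe  (last char: 'e')
  sorted[1] = Be$ecb  (last char: 'b')
  sorted[2] = bBe$ec  (last char: 'c')
  sorted[3] = cbBe$e  (last char: 'e')
  sorted[4] = e$ecbB  (last char: 'B')
  sorted[5] = ecbBe$  (last char: '$')
Last column: ebceB$
Original string S is at sorted index 5

Answer: ebceB$
5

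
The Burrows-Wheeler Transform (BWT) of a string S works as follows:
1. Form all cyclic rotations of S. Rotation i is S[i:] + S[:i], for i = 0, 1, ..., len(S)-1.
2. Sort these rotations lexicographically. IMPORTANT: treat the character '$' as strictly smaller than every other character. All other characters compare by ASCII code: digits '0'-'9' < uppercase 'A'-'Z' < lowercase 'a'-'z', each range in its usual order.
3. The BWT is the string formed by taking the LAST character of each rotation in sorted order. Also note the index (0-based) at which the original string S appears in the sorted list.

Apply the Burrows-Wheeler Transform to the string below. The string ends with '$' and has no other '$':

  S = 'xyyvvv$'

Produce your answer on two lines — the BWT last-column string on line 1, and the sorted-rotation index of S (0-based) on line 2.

All 7 rotations (rotation i = S[i:]+S[:i]):
  rot[0] = xyyvvv$
  rot[1] = yyvvv$x
  rot[2] = yvvv$xy
  rot[3] = vvv$xyy
  rot[4] = vv$xyyv
  rot[5] = v$xyyvv
  rot[6] = $xyyvvv
Sorted (with $ < everything):
  sorted[0] = $xyyvvv  (last char: 'v')
  sorted[1] = v$xyyvv  (last char: 'v')
  sorted[2] = vv$xyyv  (last char: 'v')
  sorted[3] = vvv$xyy  (last char: 'y')
  sorted[4] = xyyvvv$  (last char: '$')
  sorted[5] = yvvv$xy  (last char: 'y')
  sorted[6] = yyvvv$x  (last char: 'x')
Last column: vvvy$yx
Original string S is at sorted index 4

Answer: vvvy$yx
4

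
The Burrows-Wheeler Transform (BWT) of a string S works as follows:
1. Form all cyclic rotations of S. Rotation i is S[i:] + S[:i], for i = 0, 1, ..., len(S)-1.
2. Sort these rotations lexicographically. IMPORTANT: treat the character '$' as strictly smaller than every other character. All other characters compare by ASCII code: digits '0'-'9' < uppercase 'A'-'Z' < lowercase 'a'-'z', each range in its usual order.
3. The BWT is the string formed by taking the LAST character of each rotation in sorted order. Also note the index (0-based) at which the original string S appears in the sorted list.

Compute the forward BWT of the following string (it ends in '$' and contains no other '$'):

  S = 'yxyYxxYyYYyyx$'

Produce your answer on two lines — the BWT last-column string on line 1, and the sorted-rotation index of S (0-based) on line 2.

All 14 rotations (rotation i = S[i:]+S[:i]):
  rot[0] = yxyYxxYyYYyyx$
  rot[1] = xyYxxYyYYyyx$y
  rot[2] = yYxxYyYYyyx$yx
  rot[3] = YxxYyYYyyx$yxy
  rot[4] = xxYyYYyyx$yxyY
  rot[5] = xYyYYyyx$yxyYx
  rot[6] = YyYYyyx$yxyYxx
  rot[7] = yYYyyx$yxyYxxY
  rot[8] = YYyyx$yxyYxxYy
  rot[9] = Yyyx$yxyYxxYyY
  rot[10] = yyx$yxyYxxYyYY
  rot[11] = yx$yxyYxxYyYYy
  rot[12] = x$yxyYxxYyYYyy
  rot[13] = $yxyYxxYyYYyyx
Sorted (with $ < everything):
  sorted[0] = $yxyYxxYyYYyyx  (last char: 'x')
  sorted[1] = YYyyx$yxyYxxYy  (last char: 'y')
  sorted[2] = YxxYyYYyyx$yxy  (last char: 'y')
  sorted[3] = YyYYyyx$yxyYxx  (last char: 'x')
  sorted[4] = Yyyx$yxyYxxYyY  (last char: 'Y')
  sorted[5] = x$yxyYxxYyYYyy  (last char: 'y')
  sorted[6] = xYyYYyyx$yxyYx  (last char: 'x')
  sorted[7] = xxYyYYyyx$yxyY  (last char: 'Y')
  sorted[8] = xyYxxYyYYyyx$y  (last char: 'y')
  sorted[9] = yYYyyx$yxyYxxY  (last char: 'Y')
  sorted[10] = yYxxYyYYyyx$yx  (last char: 'x')
  sorted[11] = yx$yxyYxxYyYYy  (last char: 'y')
  sorted[12] = yxyYxxYyYYyyx$  (last char: '$')
  sorted[13] = yyx$yxyYxxYyYY  (last char: 'Y')
Last column: xyyxYyxYyYxy$Y
Original string S is at sorted index 12

Answer: xyyxYyxYyYxy$Y
12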